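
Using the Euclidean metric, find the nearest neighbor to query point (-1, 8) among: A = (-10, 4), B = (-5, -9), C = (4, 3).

Distances: d(A) ≈ 9.8489, d(B) ≈ 17.4642, d(C) ≈ 7.0711. Nearest: C = (4, 3) with distance 7.0711.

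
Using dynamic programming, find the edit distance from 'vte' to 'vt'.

Let D[i][j] be the edit distance between the first i characters of 'vte' and the first j characters of 'vt', with D[i][0] = i, D[0][j] = j, and D[i][j] = D[i-1][j-1] if the characters match, else 1 + min(D[i-1][j], D[i][j-1], D[i-1][j-1]). Filling the table (rows: prefixes of 'vte', columns: prefixes of 'vt'):
     ε  v  t
  ε  0  1  2
  v  1  0  1
  t  2  1  0
  e  3  2  1
The bottom-right entry gives D[3][2] = 1, so no sequence of fewer than 1 edit works. Backtracking through the table gives one optimal edit sequence (1 edit):
  vte → vt (del e @3)
Edit distance = 1.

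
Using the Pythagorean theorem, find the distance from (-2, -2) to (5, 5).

√(Σ(x_i - y_i)²) = √((-2 - 5)² + (-2 - 5)²)
= √((-7)² + (-7)²) = √(49 + 49) = √98 ≈ 9.8995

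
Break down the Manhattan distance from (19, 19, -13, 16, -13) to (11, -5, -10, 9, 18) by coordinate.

Σ|x_i - y_i| = |19 - 11| + |19 - (-5)| + |-13 - (-10)| + |16 - 9| + |-13 - 18| = 8 + 24 + 3 + 7 + 31 = 73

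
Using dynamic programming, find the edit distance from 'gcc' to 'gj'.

Let D[i][j] be the edit distance between the first i characters of 'gcc' and the first j characters of 'gj', with D[i][0] = i, D[0][j] = j, and D[i][j] = D[i-1][j-1] if the characters match, else 1 + min(D[i-1][j], D[i][j-1], D[i-1][j-1]). Filling the table (rows: prefixes of 'gcc', columns: prefixes of 'gj'):
     ε  g  j
  ε  0  1  2
  g  1  0  1
  c  2  1  1
  c  3  2  2
The bottom-right entry gives D[3][2] = 2, so no sequence of fewer than 2 edits works. Backtracking through the table gives one optimal edit sequence (2 edits):
  gcc → gc (del c @2)
  gc → gj (sub c→j @2)
Edit distance = 2.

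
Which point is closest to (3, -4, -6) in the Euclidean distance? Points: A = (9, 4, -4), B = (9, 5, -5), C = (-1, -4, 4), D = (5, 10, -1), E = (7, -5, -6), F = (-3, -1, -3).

Distances: d(A) ≈ 10.198, d(B) ≈ 10.8628, d(C) ≈ 10.7703, d(D) = 15, d(E) ≈ 4.1231, d(F) ≈ 7.3485. Nearest: E = (7, -5, -6) with distance 4.1231.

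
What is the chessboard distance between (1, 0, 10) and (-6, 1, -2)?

max(|x_i - y_i|) = max(|1 - (-6)|, |0 - 1|, |10 - (-2)|) = max(7, 1, 12) = 12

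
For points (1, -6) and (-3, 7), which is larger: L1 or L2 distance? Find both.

L1 = |1 - (-3)| + |-6 - 7| = 4 + 13 = 17
L2 = √(4² + 13²) = √185 ≈ 13.6015
L1 ≥ L2 always (equality iff movement is along one axis); L1 > L2 here.
Ratio L1/L2 = 17/√185 ≈ 1.2499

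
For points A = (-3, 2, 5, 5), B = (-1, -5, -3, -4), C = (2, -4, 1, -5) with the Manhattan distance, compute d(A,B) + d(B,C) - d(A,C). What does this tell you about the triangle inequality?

d(A,B) = 2 + 7 + 8 + 9 = 26, d(B,C) = 3 + 1 + 4 + 1 = 9, d(A,C) = 5 + 6 + 4 + 10 = 25.
d(A,B) + d(B,C) - d(A,C) = 26 + 9 - 25 = 35 - 25 = 10. This is ≥ 0, so the triangle inequality holds for these points.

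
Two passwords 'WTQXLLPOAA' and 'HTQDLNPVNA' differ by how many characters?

Differing positions: 1, 4, 6, 8, 9. Hamming distance = 5.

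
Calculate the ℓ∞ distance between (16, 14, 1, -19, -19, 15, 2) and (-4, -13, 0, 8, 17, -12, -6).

max(|x_i - y_i|) = max(|16 - (-4)|, |14 - (-13)|, |1 - 0|, |-19 - 8|, |-19 - 17|, |15 - (-12)|, |2 - (-6)|) = max(20, 27, 1, 27, 36, 27, 8) = 36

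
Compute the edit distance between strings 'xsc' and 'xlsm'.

Let D[i][j] be the edit distance between the first i characters of 'xsc' and the first j characters of 'xlsm', with D[i][0] = i, D[0][j] = j, and D[i][j] = D[i-1][j-1] if the characters match, else 1 + min(D[i-1][j], D[i][j-1], D[i-1][j-1]). Filling the table (rows: prefixes of 'xsc', columns: prefixes of 'xlsm'):
     ε  x  l  s  m
  ε  0  1  2  3  4
  x  1  0  1  2  3
  s  2  1  1  1  2
  c  3  2  2  2  2
The bottom-right entry gives D[3][4] = 2, so no sequence of fewer than 2 edits works. Backtracking through the table gives one optimal edit sequence (2 edits):
  xsc → xlsc (ins l @2)
  xlsc → xlsm (sub c→m @4)
Edit distance = 2.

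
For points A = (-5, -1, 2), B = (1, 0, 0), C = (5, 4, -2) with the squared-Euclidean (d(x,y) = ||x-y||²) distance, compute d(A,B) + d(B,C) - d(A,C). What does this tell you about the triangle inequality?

d(A,B) = 6² + 1² + 2² = 41, d(B,C) = 4² + 4² + 2² = 36, d(A,C) = 10² + 5² + 4² = 141.
d(A,B) + d(B,C) - d(A,C) = 41 + 36 - 141 = 77 - 141 = -64. This is < 0, so the triangle inequality FAILS for these points (squared-Euclidean is not a metric).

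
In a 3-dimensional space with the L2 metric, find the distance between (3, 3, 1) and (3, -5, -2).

(Σ|x_i - y_i|^2)^(1/2) = (|3 - 3|^2 + |3 - (-5)|^2 + |1 - (-2)|^2)^(1/2)
= (0^2 + 8^2 + 3^2)^(1/2) = (0 + 64 + 9)^(1/2) = (73)^(1/2) ≈ 8.544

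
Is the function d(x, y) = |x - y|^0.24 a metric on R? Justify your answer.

Yes. With 0 < p = 0.24 ≤ 1, d(x,y) = |x-y|^0.24 is a metric on R. Non-negativity and symmetry are immediate; |x-y|^0.24 = 0 ⟺ |x-y| = 0 ⟺ x = y. For the triangle inequality, the function t ↦ t^0.24 is subadditive on [0,∞) when p ≤ 1, so |x-z|^0.24 ≤ (|x-y| + |y-z|)^0.24 ≤ |x-y|^0.24 + |y-z|^0.24.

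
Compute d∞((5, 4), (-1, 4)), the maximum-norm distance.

max(|x_i - y_i|) = max(|5 - (-1)|, |4 - 4|) = max(6, 0) = 6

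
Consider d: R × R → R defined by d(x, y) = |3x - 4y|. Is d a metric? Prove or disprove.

No. d fails symmetry: d(4, 9) = |3·4 - 4·9| = |-24| = 24, but d(9, 4) = |3·9 - 4·4| = |11| = 11. Since 24 ≠ 11, d(x,y) ≠ d(y,x) in general.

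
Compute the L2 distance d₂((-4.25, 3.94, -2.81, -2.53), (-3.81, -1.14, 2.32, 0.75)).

√(Σ(x_i - y_i)²) = √((-4.25 - (-3.81))² + (3.94 - (-1.14))² + (-2.81 - 2.32)² + (-2.53 - 0.75)²)
= √((-0.44)² + 5.08² + (-5.13)² + (-3.28)²) = √(0.1936 + 25.8064 + 26.3169 + 10.7584) = √63.0753 ≈ 7.942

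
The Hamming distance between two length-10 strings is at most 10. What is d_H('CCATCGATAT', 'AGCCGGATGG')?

Differing positions: 1, 2, 3, 4, 5, 9, 10. Hamming distance = 7. The maximum possible Hamming distance for length-10 strings is 10, so d_H/10 = 7/10 = 0.7.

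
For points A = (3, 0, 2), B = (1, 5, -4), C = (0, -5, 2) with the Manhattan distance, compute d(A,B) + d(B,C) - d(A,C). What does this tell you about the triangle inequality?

d(A,B) = 2 + 5 + 6 = 13, d(B,C) = 1 + 10 + 6 = 17, d(A,C) = 3 + 5 + 0 = 8.
d(A,B) + d(B,C) - d(A,C) = 13 + 17 - 8 = 30 - 8 = 22. This is ≥ 0, so the triangle inequality holds for these points.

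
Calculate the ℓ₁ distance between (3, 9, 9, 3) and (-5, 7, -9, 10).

Σ|x_i - y_i| = |3 - (-5)| + |9 - 7| + |9 - (-9)| + |3 - 10| = 8 + 2 + 18 + 7 = 35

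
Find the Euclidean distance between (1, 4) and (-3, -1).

√(Σ(x_i - y_i)²) = √((1 - (-3))² + (4 - (-1))²)
= √(4² + 5²) = √(16 + 25) = √41 ≈ 6.4031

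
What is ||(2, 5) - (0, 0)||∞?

max(|x_i - y_i|) = max(|2 - 0|, |5 - 0|) = max(2, 5) = 5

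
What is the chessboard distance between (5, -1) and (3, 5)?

max(|x_i - y_i|) = max(|5 - 3|, |-1 - 5|) = max(2, 6) = 6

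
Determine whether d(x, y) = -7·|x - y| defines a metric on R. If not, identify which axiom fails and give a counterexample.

No. With c = -7 < 0, d fails non-negativity: d(9, 11) = -7·|9 - 11| = -7·2 = -14 < 0.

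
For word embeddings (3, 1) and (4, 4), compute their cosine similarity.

With u = (3, 1), v = (4, 4):
u·v = 3·4 + 1·4 = 12 + 4 = 16.
|u| = √(3² + 1²) = √10, |v| = √(4² + 4²) = √32, so |u||v| = √(10·32) = √320.
cos θ = (u·v)/(|u||v|) = 16/√320 ≈ 0.8944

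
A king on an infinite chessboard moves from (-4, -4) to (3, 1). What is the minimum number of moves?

max(|x_i - y_i|) = max(|-4 - 3|, |-4 - 1|) = max(7, 5) = 7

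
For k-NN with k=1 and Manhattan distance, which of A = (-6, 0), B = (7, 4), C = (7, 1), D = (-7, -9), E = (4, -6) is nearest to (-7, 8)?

Distances: d(A) = 9, d(B) = 18, d(C) = 21, d(D) = 17, d(E) = 25. Nearest: A = (-6, 0) with distance 9.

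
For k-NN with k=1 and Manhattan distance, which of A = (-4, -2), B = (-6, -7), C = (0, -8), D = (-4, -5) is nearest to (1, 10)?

Distances: d(A) = 17, d(B) = 24, d(C) = 19, d(D) = 20. Nearest: A = (-4, -2) with distance 17.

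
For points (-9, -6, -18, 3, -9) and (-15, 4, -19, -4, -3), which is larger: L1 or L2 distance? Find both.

L1 = |-9 - (-15)| + |-6 - 4| + |-18 - (-19)| + |3 - (-4)| + |-9 - (-3)| = 6 + 10 + 1 + 7 + 6 = 30
L2 = √(6² + 10² + 1² + 7² + 6²) = √222 ≈ 14.8997
L1 ≥ L2 always (equality iff movement is along one axis); L1 > L2 here.
Ratio L1/L2 = 30/√222 ≈ 2.0135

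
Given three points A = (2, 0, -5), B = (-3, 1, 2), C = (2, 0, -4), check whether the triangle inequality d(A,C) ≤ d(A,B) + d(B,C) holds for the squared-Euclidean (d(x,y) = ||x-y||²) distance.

d(A,B) = 5² + 1² + 7² = 75, d(B,C) = 5² + 1² + 6² = 62, d(A,C) = 0² + 0² + 1² = 1.
d(A,C) = 1 ≤ 75 + 62 = 137. Triangle inequality is satisfied.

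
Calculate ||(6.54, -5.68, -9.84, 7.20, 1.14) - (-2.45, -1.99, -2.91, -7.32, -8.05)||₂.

√(Σ(x_i - y_i)²) = √((6.54 - (-2.45))² + (-5.68 - (-1.99))² + (-9.84 - (-2.91))² + (7.2 - (-7.32))² + (1.14 - (-8.05))²)
= √(8.99² + (-3.69)² + (-6.93)² + 14.52² + 9.19²) = √(80.8201 + 13.6161 + 48.0249 + 210.8304 + 84.4561) = √437.7476 ≈ 20.9224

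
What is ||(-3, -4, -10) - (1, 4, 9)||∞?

max(|x_i - y_i|) = max(|-3 - 1|, |-4 - 4|, |-10 - 9|) = max(4, 8, 19) = 19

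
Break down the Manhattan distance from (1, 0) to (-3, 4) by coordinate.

Σ|x_i - y_i| = |1 - (-3)| + |0 - 4| = 4 + 4 = 8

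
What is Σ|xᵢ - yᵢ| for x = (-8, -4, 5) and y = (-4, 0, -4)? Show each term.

Σ|x_i - y_i| = |-8 - (-4)| + |-4 - 0| + |5 - (-4)| = 4 + 4 + 9 = 17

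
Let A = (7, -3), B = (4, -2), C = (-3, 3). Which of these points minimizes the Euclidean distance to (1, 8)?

Distances: d(A) ≈ 12.53, d(B) ≈ 10.4403, d(C) ≈ 6.4031. Nearest: C = (-3, 3) with distance 6.4031.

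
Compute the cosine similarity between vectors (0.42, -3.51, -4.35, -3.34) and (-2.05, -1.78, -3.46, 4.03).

With u = (0.42, -3.51, -4.35, -3.34), v = (-2.05, -1.78, -3.46, 4.03):
u·v = 0.42·(-2.05) + (-3.51)·(-1.78) + (-4.35)·(-3.46) + (-3.34)·4.03 = (-0.861) + 6.2478 + 15.051 + (-13.4602) = 6.9776.
|u| = √(0.42² + (-3.51)² + (-4.35)² + (-3.34)²) = √(0.1764 + 12.3201 + 18.9225 + 11.1556) = √42.5746, |v| = √((-2.05)² + (-1.78)² + (-3.46)² + 4.03²) = √(4.2025 + 3.1684 + 11.9716 + 16.2409) = √35.5834.
cos θ = (u·v)/(|u||v|) = 6.9776/(√42.5746·√35.5834) ≈ 0.1793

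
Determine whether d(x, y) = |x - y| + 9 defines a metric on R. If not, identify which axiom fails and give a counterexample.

No. d fails identity of indiscernibles (specifically d(x,x) = 0): d(-8, -8) = |-8 - (-8)| + 9 = 0 + 9 = 9 ≠ 0.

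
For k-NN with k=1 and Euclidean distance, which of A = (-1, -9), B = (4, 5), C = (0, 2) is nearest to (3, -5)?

Distances: d(A) ≈ 5.6569, d(B) ≈ 10.0499, d(C) ≈ 7.6158. Nearest: A = (-1, -9) with distance 5.6569.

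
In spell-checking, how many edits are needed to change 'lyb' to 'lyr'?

Let D[i][j] be the edit distance between the first i characters of 'lyb' and the first j characters of 'lyr', with D[i][0] = i, D[0][j] = j, and D[i][j] = D[i-1][j-1] if the characters match, else 1 + min(D[i-1][j], D[i][j-1], D[i-1][j-1]). Filling the table (rows: prefixes of 'lyb', columns: prefixes of 'lyr'):
     ε  l  y  r
  ε  0  1  2  3
  l  1  0  1  2
  y  2  1  0  1
  b  3  2  1  1
The bottom-right entry gives D[3][3] = 1, so no sequence of fewer than 1 edit works. Backtracking through the table gives one optimal edit sequence (1 edit):
  lyb → lyr (sub b→r @3)
Edit distance = 1.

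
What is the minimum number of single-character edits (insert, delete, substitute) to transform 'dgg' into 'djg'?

Let D[i][j] be the edit distance between the first i characters of 'dgg' and the first j characters of 'djg', with D[i][0] = i, D[0][j] = j, and D[i][j] = D[i-1][j-1] if the characters match, else 1 + min(D[i-1][j], D[i][j-1], D[i-1][j-1]). Filling the table (rows: prefixes of 'dgg', columns: prefixes of 'djg'):
     ε  d  j  g
  ε  0  1  2  3
  d  1  0  1  2
  g  2  1  1  1
  g  3  2  2  1
The bottom-right entry gives D[3][3] = 1, so no sequence of fewer than 1 edit works. Backtracking through the table gives one optimal edit sequence (1 edit):
  dgg → djg (sub g→j @2)
Edit distance = 1.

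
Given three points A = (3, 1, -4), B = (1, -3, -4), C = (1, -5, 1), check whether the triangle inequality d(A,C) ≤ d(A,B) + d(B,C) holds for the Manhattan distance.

d(A,B) = 2 + 4 + 0 = 6, d(B,C) = 0 + 2 + 5 = 7, d(A,C) = 2 + 6 + 5 = 13.
d(A,C) = 13 ≤ 6 + 7 = 13. Triangle inequality is satisfied.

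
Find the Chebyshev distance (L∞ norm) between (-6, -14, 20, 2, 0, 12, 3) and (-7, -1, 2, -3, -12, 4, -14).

max(|x_i - y_i|) = max(|-6 - (-7)|, |-14 - (-1)|, |20 - 2|, |2 - (-3)|, |0 - (-12)|, |12 - 4|, |3 - (-14)|) = max(1, 13, 18, 5, 12, 8, 17) = 18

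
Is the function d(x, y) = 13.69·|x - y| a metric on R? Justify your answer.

Yes. Since |x - y| is a metric on R and 13.69 > 0, the positive scalar multiple 13.69·|x - y| is also a metric: scaling by a positive constant preserves non-negativity, identity (d=0 ⟺ |x-y|=0 ⟺ x=y), symmetry, and the triangle inequality.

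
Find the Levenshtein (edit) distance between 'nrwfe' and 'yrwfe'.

Let D[i][j] be the edit distance between the first i characters of 'nrwfe' and the first j characters of 'yrwfe', with D[i][0] = i, D[0][j] = j, and D[i][j] = D[i-1][j-1] if the characters match, else 1 + min(D[i-1][j], D[i][j-1], D[i-1][j-1]). Filling the table (rows: prefixes of 'nrwfe', columns: prefixes of 'yrwfe'):
     ε  y  r  w  f  e
  ε  0  1  2  3  4  5
  n  1  1  2  3  4  5
  r  2  2  1  2  3  4
  w  3  3  2  1  2  3
  f  4  4  3  2  1  2
  e  5  5  4  3  2  1
The bottom-right entry gives D[5][5] = 1, so no sequence of fewer than 1 edit works. Backtracking through the table gives one optimal edit sequence (1 edit):
  nrwfe → yrwfe (sub n→y @1)
Edit distance = 1.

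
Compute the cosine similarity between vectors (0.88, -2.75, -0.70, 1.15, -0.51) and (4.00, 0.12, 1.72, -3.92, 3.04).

With u = (0.88, -2.75, -0.70, 1.15, -0.51), v = (4.00, 0.12, 1.72, -3.92, 3.04):
u·v = 0.88·4 + (-2.75)·0.12 + (-0.7)·1.72 + 1.15·(-3.92) + (-0.51)·3.04 = 3.52 + (-0.33) + (-1.204) + (-4.508) + (-1.5504) = -4.0724.
|u| = √(0.88² + (-2.75)² + (-0.7)² + 1.15² + (-0.51)²) = √(0.7744 + 7.5625 + 0.49 + 1.3225 + 0.2601) = √10.4095, |v| = √(4² + 0.12² + 1.72² + (-3.92)² + 3.04²) = √(16 + 0.0144 + 2.9584 + 15.3664 + 9.2416) = √43.5808.
cos θ = (u·v)/(|u||v|) = -4.0724/(√10.4095·√43.5808) ≈ -0.1912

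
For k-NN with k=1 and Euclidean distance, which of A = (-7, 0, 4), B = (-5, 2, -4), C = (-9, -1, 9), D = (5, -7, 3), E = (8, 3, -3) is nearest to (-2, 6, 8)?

Distances: d(A) ≈ 8.775, d(B) = 13, d(C) ≈ 9.9499, d(D) ≈ 15.5885, d(E) ≈ 15.1658. Nearest: A = (-7, 0, 4) with distance 8.775.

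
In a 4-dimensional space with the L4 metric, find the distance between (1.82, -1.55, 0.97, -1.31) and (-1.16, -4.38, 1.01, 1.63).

(Σ|x_i - y_i|^4)^(1/4) = (|1.82 - (-1.16)|^4 + |-1.55 - (-4.38)|^4 + |0.97 - 1.01|^4 + |-1.31 - 1.63|^4)^(1/4)
= (2.98^4 + 2.83^4 + 0.04^4 + 2.94^4)^(1/4) ≈ (78.8615 + 64.1425 + 0 + 74.7118)^(1/4) = (217.7158)^(1/4) ≈ 3.8412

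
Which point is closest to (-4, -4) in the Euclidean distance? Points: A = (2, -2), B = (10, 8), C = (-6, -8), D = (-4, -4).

Distances: d(A) ≈ 6.3246, d(B) ≈ 18.4391, d(C) ≈ 4.4721, d(D) = 0. Nearest: D = (-4, -4) with distance 0.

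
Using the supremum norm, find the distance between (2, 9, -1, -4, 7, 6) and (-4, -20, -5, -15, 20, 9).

max(|x_i - y_i|) = max(|2 - (-4)|, |9 - (-20)|, |-1 - (-5)|, |-4 - (-15)|, |7 - 20|, |6 - 9|) = max(6, 29, 4, 11, 13, 3) = 29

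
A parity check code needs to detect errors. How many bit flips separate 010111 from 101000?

Differing positions: 1, 2, 3, 4, 5, 6. Hamming distance = 6.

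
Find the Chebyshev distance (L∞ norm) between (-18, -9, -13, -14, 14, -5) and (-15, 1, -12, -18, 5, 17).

max(|x_i - y_i|) = max(|-18 - (-15)|, |-9 - 1|, |-13 - (-12)|, |-14 - (-18)|, |14 - 5|, |-5 - 17|) = max(3, 10, 1, 4, 9, 22) = 22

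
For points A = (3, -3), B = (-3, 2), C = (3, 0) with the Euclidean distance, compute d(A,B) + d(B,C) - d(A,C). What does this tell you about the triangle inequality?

d(A,B) = √(6² + 5²) = √61 ≈ 7.8102, d(B,C) = √(6² + 2²) = √40 ≈ 6.3246, d(A,C) = √(0² + 3²) = √9 = 3.
d(A,B) + d(B,C) - d(A,C) = 7.8102 + 6.3246 - 3 = 14.1348 - 3 = 11.1348 (to 4 decimal places). This is ≥ 0, so the triangle inequality holds for these points.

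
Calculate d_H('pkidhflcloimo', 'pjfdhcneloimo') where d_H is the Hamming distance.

Differing positions: 2, 3, 6, 7, 8. Hamming distance = 5.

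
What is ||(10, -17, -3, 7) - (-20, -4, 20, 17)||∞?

max(|x_i - y_i|) = max(|10 - (-20)|, |-17 - (-4)|, |-3 - 20|, |7 - 17|) = max(30, 13, 23, 10) = 30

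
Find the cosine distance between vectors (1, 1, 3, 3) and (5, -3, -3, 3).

With u = (1, 1, 3, 3), v = (5, -3, -3, 3):
u·v = 1·5 + 1·(-3) + 3·(-3) + 3·3 = 5 + (-3) + (-9) + 9 = 2.
|u| = √(1² + 1² + 3² + 3²) = √20, |v| = √(5² + (-3)² + (-3)² + 3²) = √52, so |u||v| = √(20·52) = √1040.
cos θ = (u·v)/(|u||v|) = 2/√1040 ≈ 0.062
Cosine distance = 1 - cos θ ≈ 1 - 0.062 = 0.938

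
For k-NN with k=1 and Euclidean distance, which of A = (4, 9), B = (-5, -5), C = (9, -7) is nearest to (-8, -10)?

Distances: d(A) ≈ 22.4722, d(B) ≈ 5.831, d(C) ≈ 17.2627. Nearest: B = (-5, -5) with distance 5.831.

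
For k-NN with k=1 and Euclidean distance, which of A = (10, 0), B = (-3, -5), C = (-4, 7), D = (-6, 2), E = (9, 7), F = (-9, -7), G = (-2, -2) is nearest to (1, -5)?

Distances: d(A) ≈ 10.2956, d(B) = 4, d(C) = 13, d(D) ≈ 9.8995, d(E) ≈ 14.4222, d(F) ≈ 10.198, d(G) ≈ 4.2426. Nearest: B = (-3, -5) with distance 4.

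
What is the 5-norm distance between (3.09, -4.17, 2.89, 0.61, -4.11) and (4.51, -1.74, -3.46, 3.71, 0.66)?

(Σ|x_i - y_i|^5)^(1/5) = (|3.09 - 4.51|^5 + |-4.17 - (-1.74)|^5 + |2.89 - (-3.46)|^5 + |0.61 - 3.71|^5 + |-4.11 - 0.66|^5)^(1/5)
= (1.42^5 + 2.43^5 + 6.35^5 + 3.1^5 + 4.77^5)^(1/5) ≈ (5.7735 + 84.7289 + 10324.4904 + 286.2915 + 2469.4026)^(1/5) = (13170.6869)^(1/5) ≈ 6.6669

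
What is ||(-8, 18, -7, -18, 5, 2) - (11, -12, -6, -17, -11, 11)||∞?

max(|x_i - y_i|) = max(|-8 - 11|, |18 - (-12)|, |-7 - (-6)|, |-18 - (-17)|, |5 - (-11)|, |2 - 11|) = max(19, 30, 1, 1, 16, 9) = 30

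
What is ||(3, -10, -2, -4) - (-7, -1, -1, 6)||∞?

max(|x_i - y_i|) = max(|3 - (-7)|, |-10 - (-1)|, |-2 - (-1)|, |-4 - 6|) = max(10, 9, 1, 10) = 10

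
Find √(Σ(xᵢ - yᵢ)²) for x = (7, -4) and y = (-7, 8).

√(Σ(x_i - y_i)²) = √((7 - (-7))² + (-4 - 8)²)
= √(14² + (-12)²) = √(196 + 144) = √340 ≈ 18.4391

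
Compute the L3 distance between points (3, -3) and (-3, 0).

(Σ|x_i - y_i|^3)^(1/3) = (|3 - (-3)|^3 + |-3 - 0|^3)^(1/3)
= (6^3 + 3^3)^(1/3) = (216 + 27)^(1/3) = (243)^(1/3) ≈ 6.2403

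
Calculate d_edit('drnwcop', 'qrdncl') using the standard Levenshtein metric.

Let D[i][j] be the edit distance between the first i characters of 'drnwcop' and the first j characters of 'qrdncl', with D[i][0] = i, D[0][j] = j, and D[i][j] = D[i-1][j-1] if the characters match, else 1 + min(D[i-1][j], D[i][j-1], D[i-1][j-1]). Filling the table (rows: prefixes of 'drnwcop', columns: prefixes of 'qrdncl'):
     ε  q  r  d  n  c  l
  ε  0  1  2  3  4  5  6
  d  1  1  2  2  3  4  5
  r  2  2  1  2  3  4  5
  n  3  3  2  2  2  3  4
  w  4  4  3  3  3  3  4
  c  5  5  4  4  4  3  4
  o  6  6  5  5  5  4  4
  p  7  7  6  6  6  5  5
The bottom-right entry gives D[7][6] = 5, so no sequence of fewer than 5 edits works. Backtracking through the table gives one optimal edit sequence (5 edits):
  drnwcop → qrnwcop (sub d→q @1)
  qrnwcop → qrdwcop (sub n→d @3)
  qrdwcop → qrdncop (sub w→n @4)
  qrdncop → qrdncp (del o @6)
  qrdncp → qrdncl (sub p→l @6)
Edit distance = 5.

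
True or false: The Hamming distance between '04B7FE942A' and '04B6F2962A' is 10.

Differing positions: 4, 6, 8. Hamming distance = 3, so the claim that d_H = 10 is false.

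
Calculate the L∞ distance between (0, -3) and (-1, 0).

max(|x_i - y_i|) = max(|0 - (-1)|, |-3 - 0|) = max(1, 3) = 3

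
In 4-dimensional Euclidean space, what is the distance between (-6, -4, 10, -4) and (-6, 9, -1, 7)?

√(Σ(x_i - y_i)²) = √((-6 - (-6))² + (-4 - 9)² + (10 - (-1))² + (-4 - 7)²)
= √(0² + (-13)² + 11² + (-11)²) = √(0 + 169 + 121 + 121) = √411 ≈ 20.2731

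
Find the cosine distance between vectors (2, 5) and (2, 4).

With u = (2, 5), v = (2, 4):
u·v = 2·2 + 5·4 = 4 + 20 = 24.
|u| = √(2² + 5²) = √29, |v| = √(2² + 4²) = √20, so |u||v| = √(29·20) = √580.
cos θ = (u·v)/(|u||v|) = 24/√580 ≈ 0.9965
Cosine distance = 1 - cos θ ≈ 1 - 0.9965 = 0.0035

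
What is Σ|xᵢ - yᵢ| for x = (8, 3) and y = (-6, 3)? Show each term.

Σ|x_i - y_i| = |8 - (-6)| + |3 - 3| = 14 + 0 = 14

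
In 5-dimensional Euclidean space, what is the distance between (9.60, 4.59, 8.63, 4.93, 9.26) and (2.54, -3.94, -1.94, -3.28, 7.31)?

√(Σ(x_i - y_i)²) = √((9.6 - 2.54)² + (4.59 - (-3.94))² + (8.63 - (-1.94))² + (4.93 - (-3.28))² + (9.26 - 7.31)²)
= √(7.06² + 8.53² + 10.57² + 8.21² + 1.95²) = √(49.8436 + 72.7609 + 111.7249 + 67.4041 + 3.8025) = √305.536 ≈ 17.4796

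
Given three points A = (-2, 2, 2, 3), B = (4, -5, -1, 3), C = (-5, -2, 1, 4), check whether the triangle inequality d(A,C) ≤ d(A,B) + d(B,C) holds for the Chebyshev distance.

d(A,B) = max(6, 7, 3, 0) = 7, d(B,C) = max(9, 3, 2, 1) = 9, d(A,C) = max(3, 4, 1, 1) = 4.
d(A,C) = 4 ≤ 7 + 9 = 16. Triangle inequality is satisfied.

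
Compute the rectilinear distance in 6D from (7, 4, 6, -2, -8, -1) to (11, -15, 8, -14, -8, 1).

Σ|x_i - y_i| = |7 - 11| + |4 - (-15)| + |6 - 8| + |-2 - (-14)| + |-8 - (-8)| + |-1 - 1| = 4 + 19 + 2 + 12 + 0 + 2 = 39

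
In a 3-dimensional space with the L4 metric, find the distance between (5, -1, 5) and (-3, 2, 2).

(Σ|x_i - y_i|^4)^(1/4) = (|5 - (-3)|^4 + |-1 - 2|^4 + |5 - 2|^4)^(1/4)
= (8^4 + 3^4 + 3^4)^(1/4) = (4096 + 81 + 81)^(1/4) = (4258)^(1/4) ≈ 8.078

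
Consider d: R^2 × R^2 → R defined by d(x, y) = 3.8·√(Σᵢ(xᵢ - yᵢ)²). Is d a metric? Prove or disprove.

Yes. The L2 (Euclidean) norm induces a metric on R^2, and multiplying a metric by a positive constant 3.8 > 0 preserves all four axioms: non-negativity (3.8·||x-y|| ≥ 0), identity (3.8·||x-y|| = 0 ⟺ ||x-y|| = 0 ⟺ x = y), symmetry (||x-y|| = ||y-x||), and the triangle inequality (3.8·||x-z|| ≤ 3.8·||x-y|| + 3.8·||y-z||). So d is a metric.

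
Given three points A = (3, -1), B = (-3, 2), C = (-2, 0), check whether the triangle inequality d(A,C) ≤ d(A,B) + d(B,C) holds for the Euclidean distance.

d(A,B) = √(6² + 3²) = √45 ≈ 6.7082, d(B,C) = √(1² + 2²) = √5 ≈ 2.2361, d(A,C) = √(5² + 1²) = √26 ≈ 5.099.
d(A,C) ≈ 5.099 ≤ 6.7082 + 2.2361 = 8.9443. Triangle inequality is satisfied.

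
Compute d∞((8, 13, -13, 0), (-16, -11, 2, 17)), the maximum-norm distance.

max(|x_i - y_i|) = max(|8 - (-16)|, |13 - (-11)|, |-13 - 2|, |0 - 17|) = max(24, 24, 15, 17) = 24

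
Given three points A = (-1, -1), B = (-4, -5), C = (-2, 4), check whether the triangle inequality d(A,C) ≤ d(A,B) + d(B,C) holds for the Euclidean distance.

d(A,B) = √(3² + 4²) = √25 = 5, d(B,C) = √(2² + 9²) = √85 ≈ 9.2195, d(A,C) = √(1² + 5²) = √26 ≈ 5.099.
d(A,C) ≈ 5.099 ≤ 5 + 9.2195 = 14.2195. Triangle inequality is satisfied.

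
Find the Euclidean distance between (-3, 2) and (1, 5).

√(Σ(x_i - y_i)²) = √((-3 - 1)² + (2 - 5)²)
= √((-4)² + (-3)²) = √(16 + 9) = √25 = 5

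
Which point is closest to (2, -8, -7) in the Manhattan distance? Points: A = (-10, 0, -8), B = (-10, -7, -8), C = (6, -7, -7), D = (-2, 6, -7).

Distances: d(A) = 21, d(B) = 14, d(C) = 5, d(D) = 18. Nearest: C = (6, -7, -7) with distance 5.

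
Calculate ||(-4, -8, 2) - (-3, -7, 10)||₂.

√(Σ(x_i - y_i)²) = √((-4 - (-3))² + (-8 - (-7))² + (2 - 10)²)
= √((-1)² + (-1)² + (-8)²) = √(1 + 1 + 64) = √66 ≈ 8.124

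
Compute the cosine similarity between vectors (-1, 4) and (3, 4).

With u = (-1, 4), v = (3, 4):
u·v = (-1)·3 + 4·4 = (-3) + 16 = 13.
|u| = √((-1)² + 4²) = √17, |v| = √(3² + 4²) = √25, so |u||v| = √(17·25) = √425.
cos θ = (u·v)/(|u||v|) = 13/√425 ≈ 0.6306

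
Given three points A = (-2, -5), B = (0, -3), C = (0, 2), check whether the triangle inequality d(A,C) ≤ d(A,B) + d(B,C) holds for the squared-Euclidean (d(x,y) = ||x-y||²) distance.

d(A,B) = 2² + 2² = 8, d(B,C) = 0² + 5² = 25, d(A,C) = 2² + 7² = 53.
d(A,C) = 53 > 8 + 25 = 33. Triangle inequality is VIOLATED. (Squared-Euclidean is not a metric — this is a counterexample.)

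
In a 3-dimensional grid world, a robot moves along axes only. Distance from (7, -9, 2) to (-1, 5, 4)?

Σ|x_i - y_i| = |7 - (-1)| + |-9 - 5| + |2 - 4| = 8 + 14 + 2 = 24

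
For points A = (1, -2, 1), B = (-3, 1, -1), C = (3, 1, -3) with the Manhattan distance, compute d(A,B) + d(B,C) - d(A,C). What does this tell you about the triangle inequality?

d(A,B) = 4 + 3 + 2 = 9, d(B,C) = 6 + 0 + 2 = 8, d(A,C) = 2 + 3 + 4 = 9.
d(A,B) + d(B,C) - d(A,C) = 9 + 8 - 9 = 17 - 9 = 8. This is ≥ 0, so the triangle inequality holds for these points.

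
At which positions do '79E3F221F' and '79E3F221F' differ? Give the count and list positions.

Differing positions: none. Hamming distance = 0.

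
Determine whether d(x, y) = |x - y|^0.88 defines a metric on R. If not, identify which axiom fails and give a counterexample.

Yes. With 0 < p = 0.88 ≤ 1, d(x,y) = |x-y|^0.88 is a metric on R. Non-negativity and symmetry are immediate; |x-y|^0.88 = 0 ⟺ |x-y| = 0 ⟺ x = y. For the triangle inequality, the function t ↦ t^0.88 is subadditive on [0,∞) when p ≤ 1, so |x-z|^0.88 ≤ (|x-y| + |y-z|)^0.88 ≤ |x-y|^0.88 + |y-z|^0.88.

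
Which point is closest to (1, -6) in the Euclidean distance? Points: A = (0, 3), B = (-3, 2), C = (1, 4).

Distances: d(A) ≈ 9.0554, d(B) ≈ 8.9443, d(C) = 10. Nearest: B = (-3, 2) with distance 8.9443.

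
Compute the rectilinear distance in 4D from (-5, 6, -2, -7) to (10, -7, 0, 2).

Σ|x_i - y_i| = |-5 - 10| + |6 - (-7)| + |-2 - 0| + |-7 - 2| = 15 + 13 + 2 + 9 = 39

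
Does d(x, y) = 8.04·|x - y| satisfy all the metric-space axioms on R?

Yes. Since |x - y| is a metric on R and 8.04 > 0, the positive scalar multiple 8.04·|x - y| is also a metric: scaling by a positive constant preserves non-negativity, identity (d=0 ⟺ |x-y|=0 ⟺ x=y), symmetry, and the triangle inequality.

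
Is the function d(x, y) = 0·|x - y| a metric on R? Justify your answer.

No. With c = 0, d(x,y) = 0 for all x, y. This fails identity of indiscernibles: d(2, 6) = 0 but 2 ≠ 6.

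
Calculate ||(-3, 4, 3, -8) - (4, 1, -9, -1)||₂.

√(Σ(x_i - y_i)²) = √((-3 - 4)² + (4 - 1)² + (3 - (-9))² + (-8 - (-1))²)
= √((-7)² + 3² + 12² + (-7)²) = √(49 + 9 + 144 + 49) = √251 ≈ 15.843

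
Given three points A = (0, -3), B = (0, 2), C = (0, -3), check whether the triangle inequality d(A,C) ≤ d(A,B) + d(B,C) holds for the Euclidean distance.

d(A,B) = √(0² + 5²) = √25 = 5, d(B,C) = √(0² + 5²) = √25 = 5, d(A,C) = √(0² + 0²) = √0 = 0.
d(A,C) = 0 ≤ 5 + 5 = 10. Triangle inequality is satisfied.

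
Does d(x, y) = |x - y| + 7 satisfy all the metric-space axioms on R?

No. d fails identity of indiscernibles (specifically d(x,x) = 0): d(3, 3) = |3 - 3| + 7 = 0 + 7 = 7 ≠ 0.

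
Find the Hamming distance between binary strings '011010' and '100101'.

Differing positions: 1, 2, 3, 4, 5, 6. Hamming distance = 6.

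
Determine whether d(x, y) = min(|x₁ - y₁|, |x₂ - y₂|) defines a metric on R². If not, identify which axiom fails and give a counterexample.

No. d fails identity of indiscernibles: take x = (4, 0) and y = (4, 9). Then d(x,y) = min(|4 - 4|, |0 - 9|) = min(0, 9) = 0, yet x ≠ y.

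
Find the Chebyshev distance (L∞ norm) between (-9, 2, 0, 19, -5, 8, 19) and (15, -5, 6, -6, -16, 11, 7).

max(|x_i - y_i|) = max(|-9 - 15|, |2 - (-5)|, |0 - 6|, |19 - (-6)|, |-5 - (-16)|, |8 - 11|, |19 - 7|) = max(24, 7, 6, 25, 11, 3, 12) = 25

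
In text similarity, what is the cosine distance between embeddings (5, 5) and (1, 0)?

With u = (5, 5), v = (1, 0):
u·v = 5·1 + 5·0 = 5 + 0 = 5.
|u| = √(5² + 5²) = √50, |v| = √(1² + 0²) = √1, so |u||v| = √(50·1) = √50.
cos θ = (u·v)/(|u||v|) = 5/√50 ≈ 0.7071
Cosine distance = 1 - cos θ ≈ 1 - 0.7071 = 0.2929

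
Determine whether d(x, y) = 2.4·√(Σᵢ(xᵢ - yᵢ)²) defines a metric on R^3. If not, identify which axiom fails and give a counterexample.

Yes. The L2 (Euclidean) norm induces a metric on R^3, and multiplying a metric by a positive constant 2.4 > 0 preserves all four axioms: non-negativity (2.4·||x-y|| ≥ 0), identity (2.4·||x-y|| = 0 ⟺ ||x-y|| = 0 ⟺ x = y), symmetry (||x-y|| = ||y-x||), and the triangle inequality (2.4·||x-z|| ≤ 2.4·||x-y|| + 2.4·||y-z||). So d is a metric.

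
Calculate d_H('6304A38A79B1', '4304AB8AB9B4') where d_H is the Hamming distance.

Differing positions: 1, 6, 9, 12. Hamming distance = 4.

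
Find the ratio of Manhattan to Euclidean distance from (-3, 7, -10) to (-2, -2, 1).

L1 = |-3 - (-2)| + |7 - (-2)| + |-10 - 1| = 1 + 9 + 11 = 21
L2 = √(1² + 9² + 11²) = √203 ≈ 14.2478
L1 ≥ L2 always (equality iff movement is along one axis); L1 > L2 here.
Ratio L1/L2 = 21/√203 ≈ 1.4739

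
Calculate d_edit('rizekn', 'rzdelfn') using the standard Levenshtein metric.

Let D[i][j] be the edit distance between the first i characters of 'rizekn' and the first j characters of 'rzdelfn', with D[i][0] = i, D[0][j] = j, and D[i][j] = D[i-1][j-1] if the characters match, else 1 + min(D[i-1][j], D[i][j-1], D[i-1][j-1]). Filling the table (rows: prefixes of 'rizekn', columns: prefixes of 'rzdelfn'):
     ε  r  z  d  e  l  f  n
  ε  0  1  2  3  4  5  6  7
  r  1  0  1  2  3  4  5  6
  i  2  1  1  2  3  4  5  6
  z  3  2  1  2  3  4  5  6
  e  4  3  2  2  2  3  4  5
  k  5  4  3  3  3  3  4  5
  n  6  5  4  4  4  4  4  4
The bottom-right entry gives D[6][7] = 4, so no sequence of fewer than 4 edits works. Backtracking through the table gives one optimal edit sequence (4 edits):
  rizekn → rzzekn (sub i→z @2)
  rzzekn → rzdekn (sub z→d @3)
  rzdekn → rzdelkn (ins l @5)
  rzdelkn → rzdelfn (sub k→f @6)
Edit distance = 4.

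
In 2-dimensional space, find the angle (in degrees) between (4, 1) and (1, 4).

With u = (4, 1), v = (1, 4):
u·v = 4·1 + 1·4 = 4 + 4 = 8.
|u| = √(4² + 1²) = √17, |v| = √(1² + 4²) = √17, so |u||v| = √(17·17) = √289 = 17.
cos θ = (u·v)/(|u||v|) = 8/17 ≈ 0.470588
θ = arccos(0.470588) ≈ 61.93°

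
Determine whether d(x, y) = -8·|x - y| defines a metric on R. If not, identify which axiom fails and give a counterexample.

No. With c = -8 < 0, d fails non-negativity: d(1, 3) = -8·|1 - 3| = -8·2 = -16 < 0.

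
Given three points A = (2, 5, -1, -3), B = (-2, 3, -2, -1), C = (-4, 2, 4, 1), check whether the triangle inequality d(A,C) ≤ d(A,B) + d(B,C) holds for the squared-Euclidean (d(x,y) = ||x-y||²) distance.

d(A,B) = 4² + 2² + 1² + 2² = 25, d(B,C) = 2² + 1² + 6² + 2² = 45, d(A,C) = 6² + 3² + 5² + 4² = 86.
d(A,C) = 86 > 25 + 45 = 70. Triangle inequality is VIOLATED. (Squared-Euclidean is not a metric — this is a counterexample.)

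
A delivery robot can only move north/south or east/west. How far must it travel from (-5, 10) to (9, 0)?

Σ|x_i - y_i| = |-5 - 9| + |10 - 0| = 14 + 10 = 24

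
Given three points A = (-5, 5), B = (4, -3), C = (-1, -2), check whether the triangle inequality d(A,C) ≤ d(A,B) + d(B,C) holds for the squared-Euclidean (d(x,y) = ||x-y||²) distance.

d(A,B) = 9² + 8² = 145, d(B,C) = 5² + 1² = 26, d(A,C) = 4² + 7² = 65.
d(A,C) = 65 ≤ 145 + 26 = 171. Triangle inequality is satisfied.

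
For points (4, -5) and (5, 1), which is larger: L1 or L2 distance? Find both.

L1 = |4 - 5| + |-5 - 1| = 1 + 6 = 7
L2 = √(1² + 6²) = √37 ≈ 6.0828
L1 ≥ L2 always (equality iff movement is along one axis); L1 > L2 here.
Ratio L1/L2 = 7/√37 ≈ 1.1508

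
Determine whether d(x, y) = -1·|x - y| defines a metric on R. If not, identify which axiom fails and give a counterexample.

No. With c = -1 < 0, d fails non-negativity: d(5, 14) = -1·|5 - 14| = -1·9 = -9 < 0.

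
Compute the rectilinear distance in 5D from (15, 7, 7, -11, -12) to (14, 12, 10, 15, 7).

Σ|x_i - y_i| = |15 - 14| + |7 - 12| + |7 - 10| + |-11 - 15| + |-12 - 7| = 1 + 5 + 3 + 26 + 19 = 54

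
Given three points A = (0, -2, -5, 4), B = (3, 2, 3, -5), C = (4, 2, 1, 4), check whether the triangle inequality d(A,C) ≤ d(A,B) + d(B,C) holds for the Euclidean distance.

d(A,B) = √(3² + 4² + 8² + 9²) = √170 ≈ 13.0384, d(B,C) = √(1² + 0² + 2² + 9²) = √86 ≈ 9.2736, d(A,C) = √(4² + 4² + 6² + 0²) = √68 ≈ 8.2462.
d(A,C) ≈ 8.2462 ≤ 13.0384 + 9.2736 = 22.312. Triangle inequality is satisfied.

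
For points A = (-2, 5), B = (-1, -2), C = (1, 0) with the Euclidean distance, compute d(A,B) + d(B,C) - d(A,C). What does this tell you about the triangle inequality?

d(A,B) = √(1² + 7²) = √50 ≈ 7.0711, d(B,C) = √(2² + 2²) = √8 ≈ 2.8284, d(A,C) = √(3² + 5²) = √34 ≈ 5.831.
d(A,B) + d(B,C) - d(A,C) = 7.0711 + 2.8284 - 5.831 = 9.8995 - 5.831 = 4.0685 (to 4 decimal places). This is ≥ 0, so the triangle inequality holds for these points.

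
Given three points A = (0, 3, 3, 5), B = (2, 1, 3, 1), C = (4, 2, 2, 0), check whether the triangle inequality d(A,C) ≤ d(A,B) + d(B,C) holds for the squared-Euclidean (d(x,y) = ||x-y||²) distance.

d(A,B) = 2² + 2² + 0² + 4² = 24, d(B,C) = 2² + 1² + 1² + 1² = 7, d(A,C) = 4² + 1² + 1² + 5² = 43.
d(A,C) = 43 > 24 + 7 = 31. Triangle inequality is VIOLATED. (Squared-Euclidean is not a metric — this is a counterexample.)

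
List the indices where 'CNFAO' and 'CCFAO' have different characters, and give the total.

Differing positions: 2. Hamming distance = 1.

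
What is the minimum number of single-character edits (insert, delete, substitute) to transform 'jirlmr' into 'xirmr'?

Let D[i][j] be the edit distance between the first i characters of 'jirlmr' and the first j characters of 'xirmr', with D[i][0] = i, D[0][j] = j, and D[i][j] = D[i-1][j-1] if the characters match, else 1 + min(D[i-1][j], D[i][j-1], D[i-1][j-1]). Filling the table (rows: prefixes of 'jirlmr', columns: prefixes of 'xirmr'):
     ε  x  i  r  m  r
  ε  0  1  2  3  4  5
  j  1  1  2  3  4  5
  i  2  2  1  2  3  4
  r  3  3  2  1  2  3
  l  4  4  3  2  2  3
  m  5  5  4  3  2  3
  r  6  6  5  4  3  2
The bottom-right entry gives D[6][5] = 2, so no sequence of fewer than 2 edits works. Backtracking through the table gives one optimal edit sequence (2 edits):
  jirlmr → xirlmr (sub j→x @1)
  xirlmr → xirmr (del l @4)
Edit distance = 2.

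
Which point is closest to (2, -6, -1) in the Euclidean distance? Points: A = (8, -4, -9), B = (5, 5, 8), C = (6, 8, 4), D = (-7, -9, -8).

Distances: d(A) ≈ 10.198, d(B) ≈ 14.5258, d(C) ≈ 15.3948, d(D) ≈ 11.7898. Nearest: A = (8, -4, -9) with distance 10.198.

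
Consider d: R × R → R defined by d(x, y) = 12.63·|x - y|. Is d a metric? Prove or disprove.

Yes. Since |x - y| is a metric on R and 12.63 > 0, the positive scalar multiple 12.63·|x - y| is also a metric: scaling by a positive constant preserves non-negativity, identity (d=0 ⟺ |x-y|=0 ⟺ x=y), symmetry, and the triangle inequality.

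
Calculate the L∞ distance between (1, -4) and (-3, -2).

max(|x_i - y_i|) = max(|1 - (-3)|, |-4 - (-2)|) = max(4, 2) = 4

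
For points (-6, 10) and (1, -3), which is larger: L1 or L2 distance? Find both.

L1 = |-6 - 1| + |10 - (-3)| = 7 + 13 = 20
L2 = √(7² + 13²) = √218 ≈ 14.7648
L1 ≥ L2 always (equality iff movement is along one axis); L1 > L2 here.
Ratio L1/L2 = 20/√218 ≈ 1.3546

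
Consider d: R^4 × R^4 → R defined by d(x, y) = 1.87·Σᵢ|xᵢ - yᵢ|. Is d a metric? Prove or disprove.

Yes. The L1 (Manhattan) norm induces a metric on R^4, and multiplying a metric by a positive constant 1.87 > 0 preserves all four axioms: non-negativity (1.87·||x-y|| ≥ 0), identity (1.87·||x-y|| = 0 ⟺ ||x-y|| = 0 ⟺ x = y), symmetry (||x-y|| = ||y-x||), and the triangle inequality (1.87·||x-z|| ≤ 1.87·||x-y|| + 1.87·||y-z||). So d is a metric.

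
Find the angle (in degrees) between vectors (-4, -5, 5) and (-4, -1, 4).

With u = (-4, -5, 5), v = (-4, -1, 4):
u·v = (-4)·(-4) + (-5)·(-1) + 5·4 = 16 + 5 + 20 = 41.
|u| = √((-4)² + (-5)² + 5²) = √66, |v| = √((-4)² + (-1)² + 4²) = √33, so |u||v| = √(66·33) = √2178.
cos θ = (u·v)/(|u||v|) = 41/√2178 ≈ 0.878527
θ = arccos(0.878527) ≈ 28.53°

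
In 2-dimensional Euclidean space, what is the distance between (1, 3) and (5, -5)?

√(Σ(x_i - y_i)²) = √((1 - 5)² + (3 - (-5))²)
= √((-4)² + 8²) = √(16 + 64) = √80 ≈ 8.9443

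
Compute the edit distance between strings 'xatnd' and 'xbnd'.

Let D[i][j] be the edit distance between the first i characters of 'xatnd' and the first j characters of 'xbnd', with D[i][0] = i, D[0][j] = j, and D[i][j] = D[i-1][j-1] if the characters match, else 1 + min(D[i-1][j], D[i][j-1], D[i-1][j-1]). Filling the table (rows: prefixes of 'xatnd', columns: prefixes of 'xbnd'):
     ε  x  b  n  d
  ε  0  1  2  3  4
  x  1  0  1  2  3
  a  2  1  1  2  3
  t  3  2  2  2  3
  n  4  3  3  2  3
  d  5  4  4  3  2
The bottom-right entry gives D[5][4] = 2, so no sequence of fewer than 2 edits works. Backtracking through the table gives one optimal edit sequence (2 edits):
  xatnd → xtnd (del a @2)
  xtnd → xbnd (sub t→b @2)
Edit distance = 2.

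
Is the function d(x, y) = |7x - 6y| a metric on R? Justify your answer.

No. d fails symmetry: d(5, 6) = |7·5 - 6·6| = |-1| = 1, but d(6, 5) = |7·6 - 6·5| = |12| = 12. Since 1 ≠ 12, d(x,y) ≠ d(y,x) in general.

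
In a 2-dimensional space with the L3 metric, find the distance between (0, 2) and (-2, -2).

(Σ|x_i - y_i|^3)^(1/3) = (|0 - (-2)|^3 + |2 - (-2)|^3)^(1/3)
= (2^3 + 4^3)^(1/3) = (8 + 64)^(1/3) = (72)^(1/3) ≈ 4.1602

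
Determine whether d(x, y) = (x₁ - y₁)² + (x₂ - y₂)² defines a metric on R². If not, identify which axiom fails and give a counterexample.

No. The squared Euclidean distance fails the triangle inequality. Counterexample: x = (0, 0), y = (1, 4), z = (2, 8). d(x,z) = 2² + 8² = 68, but d(x,y) + d(y,z) = (1² + 4²) + (1² + 4²) = 17 + 17 = 34. Since 68 > 34, the triangle inequality is violated. (Note: √d, the ordinary Euclidean distance, IS a metric.)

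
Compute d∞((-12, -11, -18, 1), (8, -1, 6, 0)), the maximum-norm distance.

max(|x_i - y_i|) = max(|-12 - 8|, |-11 - (-1)|, |-18 - 6|, |1 - 0|) = max(20, 10, 24, 1) = 24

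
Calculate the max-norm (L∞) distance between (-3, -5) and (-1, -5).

max(|x_i - y_i|) = max(|-3 - (-1)|, |-5 - (-5)|) = max(2, 0) = 2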